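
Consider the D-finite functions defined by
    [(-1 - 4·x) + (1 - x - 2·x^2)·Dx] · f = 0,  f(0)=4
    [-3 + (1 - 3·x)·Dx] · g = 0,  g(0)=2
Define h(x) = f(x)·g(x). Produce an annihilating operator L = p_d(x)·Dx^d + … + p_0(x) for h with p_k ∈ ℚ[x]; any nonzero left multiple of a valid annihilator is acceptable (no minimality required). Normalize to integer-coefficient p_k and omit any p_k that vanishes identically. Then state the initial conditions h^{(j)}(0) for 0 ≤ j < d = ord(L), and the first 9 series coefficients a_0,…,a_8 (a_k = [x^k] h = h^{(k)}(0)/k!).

L = (-4 + 2·x + 18·x^2) + (1 - 4·x + x^2 + 6·x^3)·Dx  (order 1).
h: a_k = 8, 32, 120, 400, 1288, 4032, 12440, 38000, 115368, …
ICs: h(0) = 8.

f: a_k = 4, 4, 12, 20, 44, 84, 172, 340, 684, …
g: a_k = 2, 6, 18, 54, 162, 486, 1458, 4374, 13122, …
L₀ := L_f ⊗_s L_g (sym. prod.), ord ≤ 1.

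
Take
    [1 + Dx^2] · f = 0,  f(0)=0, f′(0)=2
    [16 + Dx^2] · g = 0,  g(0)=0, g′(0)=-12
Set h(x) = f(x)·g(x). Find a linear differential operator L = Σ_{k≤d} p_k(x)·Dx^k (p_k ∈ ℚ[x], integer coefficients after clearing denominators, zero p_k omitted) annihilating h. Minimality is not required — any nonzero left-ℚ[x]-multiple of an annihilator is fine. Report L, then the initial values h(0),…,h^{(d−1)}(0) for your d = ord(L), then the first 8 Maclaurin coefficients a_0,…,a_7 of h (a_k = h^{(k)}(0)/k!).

f: a_k = 0, 2, 0, -1/3, 0, 1/60, 0, -1/2520, …
g: a_k = 0, -12, 0, 32, 0, -128/5, 0, 1024/105, …
h₀=f·g: eliminate ⇒ L₀, order ≤ 2·2.
L = 225 + 34·Dx^2 + Dx^4  (order 4).
h: a_k = 0, 0, -24, 0, 68, 0, -931/15, 0, …
ICs: h(0) = 0, h′(0) = 0, h′′(0) = -48, h′′′(0) = 0.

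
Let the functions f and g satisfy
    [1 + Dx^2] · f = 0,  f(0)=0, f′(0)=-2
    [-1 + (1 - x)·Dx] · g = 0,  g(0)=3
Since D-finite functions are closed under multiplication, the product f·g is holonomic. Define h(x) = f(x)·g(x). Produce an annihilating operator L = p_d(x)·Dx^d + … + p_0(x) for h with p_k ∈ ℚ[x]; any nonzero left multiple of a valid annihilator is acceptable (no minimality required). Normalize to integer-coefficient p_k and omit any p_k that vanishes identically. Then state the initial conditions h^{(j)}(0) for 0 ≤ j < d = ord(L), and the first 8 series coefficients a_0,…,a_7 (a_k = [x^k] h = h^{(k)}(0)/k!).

L = (-1 + x) + 2·Dx + (-1 + x)·Dx^2  (order 2).
h: a_k = 0, -6, -6, -5, -5, -101/20, -101/20, -4241/840, …
ICs: h(0) = 0, h′(0) = -6.

f: a_k = 0, -2, 0, 1/3, 0, -1/60, 0, 1/2520, …
g: a_k = 3, 3, 3, 3, 3, 3, 3, 3, …
h₀=f·g: eliminate ⇒ L₀, order ≤ 2·1.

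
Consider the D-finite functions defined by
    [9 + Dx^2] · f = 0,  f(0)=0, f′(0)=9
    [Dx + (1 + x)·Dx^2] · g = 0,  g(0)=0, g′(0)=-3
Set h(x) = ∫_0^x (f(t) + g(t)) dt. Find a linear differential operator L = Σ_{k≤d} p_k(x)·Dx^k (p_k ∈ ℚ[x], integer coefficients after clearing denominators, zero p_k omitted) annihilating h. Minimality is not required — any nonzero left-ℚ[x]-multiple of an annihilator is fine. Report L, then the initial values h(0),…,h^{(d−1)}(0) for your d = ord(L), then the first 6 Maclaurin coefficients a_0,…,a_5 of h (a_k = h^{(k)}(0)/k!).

f: a_k = 0, 9, 0, -27/2, 0, 243/40, …
g: a_k = 0, -3, 3/2, -1, 3/4, -3/5, …
Sum ⇒ L₀ = lclm(L_f,L_g) in ℚ(x)⟨Dx⟩.
h=∫₀ˣh₀: take L = L₀·Dx.
L = (135 + 162·x + 81·x^2)·Dx^2 + (99 + 261·x + 243·x^2 + 81·x^3)·Dx^3 + (15 + 18·x + 9·x^2)·Dx^4 + (11 + 29·x + 27·x^2 + 9·x^3)·Dx^5  (order 5).
h: a_k = 0, 0, 3, 1/2, -29/8, 3/20, …
ICs: h(0) = 0, h′(0) = 0, h′′(0) = 6, h′′′(0) = 3, h′′′′(0) = -87.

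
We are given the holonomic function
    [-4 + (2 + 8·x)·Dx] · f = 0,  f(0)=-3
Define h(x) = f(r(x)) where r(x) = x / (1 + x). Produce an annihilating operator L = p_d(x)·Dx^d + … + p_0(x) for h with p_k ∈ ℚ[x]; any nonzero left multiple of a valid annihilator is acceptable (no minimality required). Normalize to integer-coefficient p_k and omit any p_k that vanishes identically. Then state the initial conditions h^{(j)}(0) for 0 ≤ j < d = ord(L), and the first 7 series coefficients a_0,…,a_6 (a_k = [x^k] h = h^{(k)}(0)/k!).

L = -2 + (1 + 6·x + 5·x^2)·Dx  (order 1).
h: a_k = -3, -6, 12, -30, 90, -306, 1128, …
ICs: h(0) = -3.

f: a_k = -3, -6, 6, -12, 30, -84, 252, …
h₀=f(r): pull back L_f along r ⇒ L₀.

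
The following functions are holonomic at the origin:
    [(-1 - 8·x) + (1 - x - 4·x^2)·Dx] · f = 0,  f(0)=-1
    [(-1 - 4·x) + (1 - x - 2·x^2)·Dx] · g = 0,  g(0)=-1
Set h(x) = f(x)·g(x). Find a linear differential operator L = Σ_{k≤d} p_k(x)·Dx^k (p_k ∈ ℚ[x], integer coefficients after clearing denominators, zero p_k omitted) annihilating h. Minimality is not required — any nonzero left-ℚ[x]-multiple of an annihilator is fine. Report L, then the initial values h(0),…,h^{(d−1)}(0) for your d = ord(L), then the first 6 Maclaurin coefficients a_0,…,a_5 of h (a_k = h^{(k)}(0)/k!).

L = (-2 - 10·x + 18·x^2 + 32·x^3) + (1 - 2·x - 5·x^2 + 6·x^3 + 8·x^4)·Dx  (order 1).
h: a_k = 1, 2, 9, 22, 69, 178, …
ICs: h(0) = 1.

f: a_k = -1, -1, -5, -9, -29, -65, …
g: a_k = -1, -1, -3, -5, -11, -21, …
h₀=f·g: eliminate ⇒ L₀, order ≤ 1·1.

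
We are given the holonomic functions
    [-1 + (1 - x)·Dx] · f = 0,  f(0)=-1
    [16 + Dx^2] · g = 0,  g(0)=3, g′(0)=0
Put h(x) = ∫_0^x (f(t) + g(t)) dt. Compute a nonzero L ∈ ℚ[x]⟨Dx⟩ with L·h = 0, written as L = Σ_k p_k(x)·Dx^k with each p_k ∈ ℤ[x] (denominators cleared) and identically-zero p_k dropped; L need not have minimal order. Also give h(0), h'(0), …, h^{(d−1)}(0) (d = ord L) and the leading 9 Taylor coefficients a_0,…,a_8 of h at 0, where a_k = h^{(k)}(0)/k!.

f: a_k = -1, -1, -1, -1, -1, -1, -1, -1, -1, …
g: a_k = 3, 0, -24, 0, 32, 0, -256/15, 0, 512/105, …
Weyl lclm of L_f,L_g ⇒ L₀ (ord ≤ 3).
h=∫₀ˣh₀: take L = L₀·Dx.
L = (176 - 256·x + 128·x^2)·Dx + (-144 + 400·x - 384·x^2 + 128·x^3)·Dx^2 + (11 - 16·x + 8·x^2)·Dx^3 + (-9 + 25·x - 24·x^2 + 8·x^3)·Dx^4  (order 4).
h: a_k = 0, 2, -1/2, -25/3, -1/4, 31/5, -1/6, -271/105, -1/8, …
ICs: h(0) = 0, h′(0) = 2, h′′(0) = -1, h′′′(0) = -50.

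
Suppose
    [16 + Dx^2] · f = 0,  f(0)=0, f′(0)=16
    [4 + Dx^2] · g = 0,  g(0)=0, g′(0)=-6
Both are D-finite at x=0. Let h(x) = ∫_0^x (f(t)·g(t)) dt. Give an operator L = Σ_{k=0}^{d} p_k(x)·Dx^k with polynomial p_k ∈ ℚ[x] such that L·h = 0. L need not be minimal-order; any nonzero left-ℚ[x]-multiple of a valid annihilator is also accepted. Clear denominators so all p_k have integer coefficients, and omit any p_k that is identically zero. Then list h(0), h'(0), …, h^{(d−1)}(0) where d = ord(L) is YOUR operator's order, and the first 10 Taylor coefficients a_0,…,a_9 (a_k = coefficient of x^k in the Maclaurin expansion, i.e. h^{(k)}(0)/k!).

L = 144·Dx + 40·Dx^3 + Dx^5  (order 5).
h: a_k = 0, 0, 0, -32, 0, 64, 0, -832/15, 0, 5248/189, …
ICs: h(0) = 0, h′(0) = 0, h′′(0) = 0, h′′′(0) = -192, h′′′′(0) = 0.

f: a_k = 0, 16, 0, -128/3, 0, 512/15, 0, -4096/315, 0, 8192/2835, …
g: a_k = 0, -6, 0, 4, 0, -4/5, 0, 8/105, 0, -4/945, …
L₀ := L_f ⊗_s L_g (sym. prod.), ord ≤ 4.
h=∫₀ˣh₀: take L = L₀·Dx.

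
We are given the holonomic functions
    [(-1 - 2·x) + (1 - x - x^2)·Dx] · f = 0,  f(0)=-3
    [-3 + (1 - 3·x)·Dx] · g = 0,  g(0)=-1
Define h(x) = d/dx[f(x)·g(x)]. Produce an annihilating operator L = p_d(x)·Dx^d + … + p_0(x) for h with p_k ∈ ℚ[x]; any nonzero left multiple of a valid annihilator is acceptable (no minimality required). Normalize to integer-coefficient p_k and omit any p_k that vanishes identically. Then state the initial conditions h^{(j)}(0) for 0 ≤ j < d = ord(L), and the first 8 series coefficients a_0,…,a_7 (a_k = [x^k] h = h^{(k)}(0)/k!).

f: a_k = -3, -3, -6, -9, -15, -24, -39, -63, …
g: a_k = -1, -3, -9, -27, -81, -243, -729, -2187, …
Sym-product of L_f,L_g gives L₀ (≤ ord 1).
Derive L from L₀ (diff closure).
L = (28 - 66·x - 48·x^2 + 96·x^3 + 108·x^4) + (-4 + 20·x - 15·x^2 - 40·x^3 + 30·x^4 + 27·x^5)·Dx  (order 1).
h: a_k = 12, 84, 405, 1680, 6420, 23346, 82152, 282480, …
ICs: h(0) = 12.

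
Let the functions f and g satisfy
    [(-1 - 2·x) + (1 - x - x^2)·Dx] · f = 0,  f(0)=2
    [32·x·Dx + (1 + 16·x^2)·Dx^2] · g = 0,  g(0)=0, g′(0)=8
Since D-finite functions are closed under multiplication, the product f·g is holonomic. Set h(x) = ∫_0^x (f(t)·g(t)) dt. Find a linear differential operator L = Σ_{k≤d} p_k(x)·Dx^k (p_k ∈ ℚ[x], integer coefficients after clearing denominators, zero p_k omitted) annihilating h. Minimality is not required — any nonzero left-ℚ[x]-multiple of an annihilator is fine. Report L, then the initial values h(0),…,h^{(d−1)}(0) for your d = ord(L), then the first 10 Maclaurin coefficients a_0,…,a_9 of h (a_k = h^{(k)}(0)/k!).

L = (2 + 32·x + 96·x^2)·Dx + (2 - 28·x + 64·x^2 + 96·x^3)·Dx^2 + (-1 + x - 15·x^2 + 16·x^3 + 16·x^4)·Dx^3  (order 3).
h: a_k = 0, 0, 8, 16/3, -40/3, -112/15, 5464/45, 3456/35, -104246/105, -761392/945, …
ICs: h(0) = 0, h′(0) = 0, h′′(0) = 16.

f: a_k = 2, 2, 4, 6, 10, 16, 26, 42, 68, 110, …
g: a_k = 0, 8, 0, -128/3, 0, 2048/5, 0, -32768/7, 0, 524288/9, …
f·g: L₀ = L_f ⊗_s L_g, ord ≤ 1·2.
h=∫₀ˣh₀: take L = L₀·Dx.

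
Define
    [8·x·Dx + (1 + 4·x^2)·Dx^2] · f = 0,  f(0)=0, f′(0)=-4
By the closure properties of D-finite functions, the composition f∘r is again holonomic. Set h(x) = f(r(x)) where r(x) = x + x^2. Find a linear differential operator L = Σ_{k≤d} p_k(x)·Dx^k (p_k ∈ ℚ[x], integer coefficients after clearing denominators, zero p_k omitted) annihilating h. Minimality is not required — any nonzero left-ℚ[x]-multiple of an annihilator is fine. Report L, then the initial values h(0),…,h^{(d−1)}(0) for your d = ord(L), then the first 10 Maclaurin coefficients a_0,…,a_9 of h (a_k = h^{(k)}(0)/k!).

f: a_k = 0, -4, 0, 16/3, 0, -64/5, 0, 256/7, 0, -1024/9, …
h₀=f(r): pull back L_f along r ⇒ L₀.
L = (-2 + 8·x + 32·x^2 + 48·x^3 + 24·x^4)·Dx + (1 + 2·x + 4·x^2 + 16·x^3 + 20·x^4 + 8·x^5)·Dx^2  (order 2).
h: a_k = 0, -4, -4, 16/3, 16, 16/5, -176/3, -640/7, 128, 5312/9, …
ICs: h(0) = 0, h′(0) = -4.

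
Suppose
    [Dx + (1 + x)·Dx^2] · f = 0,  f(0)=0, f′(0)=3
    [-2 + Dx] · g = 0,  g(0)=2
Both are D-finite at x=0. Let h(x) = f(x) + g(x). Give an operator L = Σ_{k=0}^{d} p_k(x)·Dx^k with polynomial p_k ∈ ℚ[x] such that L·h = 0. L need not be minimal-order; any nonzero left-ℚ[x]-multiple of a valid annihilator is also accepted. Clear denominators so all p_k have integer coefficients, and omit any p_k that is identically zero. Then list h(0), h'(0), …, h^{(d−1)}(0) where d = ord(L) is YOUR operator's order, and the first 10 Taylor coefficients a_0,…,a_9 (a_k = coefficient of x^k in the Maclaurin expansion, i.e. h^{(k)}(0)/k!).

f: a_k = 0, 3, -3/2, 1, -3/4, 3/5, -1/2, 3/7, -3/8, 1/3, …
g: a_k = 2, 4, 4, 8/3, 4/3, 8/15, 8/45, 16/315, 4/315, 8/2835, …
Sum ⇒ L₀ = lclm(L_f,L_g) in ℚ(x)⟨Dx⟩.
L = (-8 - 4·x)·Dx + (-2 - 8·x - 4·x^2)·Dx^2 + (3 + 5·x + 2·x^2)·Dx^3  (order 3).
h: a_k = 2, 7, 5/2, 11/3, 7/12, 17/15, -29/90, 151/315, -913/2520, 953/2835, …
ICs: h(0) = 2, h′(0) = 7, h′′(0) = 5.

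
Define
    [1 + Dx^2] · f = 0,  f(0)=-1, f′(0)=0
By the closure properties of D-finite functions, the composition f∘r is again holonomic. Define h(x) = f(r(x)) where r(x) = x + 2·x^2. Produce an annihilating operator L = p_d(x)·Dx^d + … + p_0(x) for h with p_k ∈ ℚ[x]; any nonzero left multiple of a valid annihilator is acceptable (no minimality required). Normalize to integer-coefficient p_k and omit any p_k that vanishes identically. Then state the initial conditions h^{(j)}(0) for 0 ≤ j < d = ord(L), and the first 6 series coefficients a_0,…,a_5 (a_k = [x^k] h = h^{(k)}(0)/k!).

f: a_k = -1, 0, 1/2, 0, -1/24, 0, …
Substitute x→r, Dx→(1/r')Dx; clear ⇒ L₀.
L = (1 + 12·x + 48·x^2 + 64·x^3) - 4·Dx + (1 + 4·x)·Dx^2  (order 2).
h: a_k = -1, 0, 1/2, 2, 47/24, -1/3, …
ICs: h(0) = -1, h′(0) = 0.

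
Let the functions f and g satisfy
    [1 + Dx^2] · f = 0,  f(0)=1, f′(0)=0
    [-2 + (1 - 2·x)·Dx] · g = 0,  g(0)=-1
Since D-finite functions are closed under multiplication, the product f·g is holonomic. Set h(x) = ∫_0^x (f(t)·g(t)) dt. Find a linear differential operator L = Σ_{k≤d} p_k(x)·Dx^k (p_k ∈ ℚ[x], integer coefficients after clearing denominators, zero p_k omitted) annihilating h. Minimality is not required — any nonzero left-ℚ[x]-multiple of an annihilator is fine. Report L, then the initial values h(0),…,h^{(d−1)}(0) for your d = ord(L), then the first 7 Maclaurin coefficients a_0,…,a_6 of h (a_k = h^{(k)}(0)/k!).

L = (-1 + 2·x)·Dx + 4·Dx^2 + (-1 + 2·x)·Dx^3  (order 3).
h: a_k = 0, -1, -1, -7/6, -7/4, -337/120, -337/72, …
ICs: h(0) = 0, h′(0) = -1, h′′(0) = -2.

f: a_k = 1, 0, -1/2, 0, 1/24, 0, -1/720, …
g: a_k = -1, -2, -4, -8, -16, -32, -64, …
f·g: L₀ = L_f ⊗_s L_g, ord ≤ 2·1.
h=∫₀ˣh₀: take L = L₀·Dx.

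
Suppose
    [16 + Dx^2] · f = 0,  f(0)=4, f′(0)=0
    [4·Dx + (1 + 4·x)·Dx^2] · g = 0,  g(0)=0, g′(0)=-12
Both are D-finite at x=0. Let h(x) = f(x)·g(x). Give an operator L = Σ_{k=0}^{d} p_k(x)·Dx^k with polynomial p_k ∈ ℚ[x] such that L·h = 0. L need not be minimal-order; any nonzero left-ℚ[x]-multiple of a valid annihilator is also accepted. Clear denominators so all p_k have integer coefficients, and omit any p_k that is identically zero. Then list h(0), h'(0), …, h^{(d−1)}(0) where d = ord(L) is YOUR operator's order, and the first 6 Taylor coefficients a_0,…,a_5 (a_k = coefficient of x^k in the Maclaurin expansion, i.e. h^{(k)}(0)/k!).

L = (-768 + 6144·x + 77824·x^2 + 262144·x^3 + 262144·x^4) + (256 + 5120·x + 24576·x^2 + 32768·x^3)·Dx + (1280·x + 10752·x^2 + 32768·x^3 + 32768·x^4)·Dx^2 + (16 + 320·x + 1536·x^2 + 2048·x^3)·Dx^3 + (3 + 56·x + 368·x^2 + 1024·x^3 + 1024·x^4)·Dx^4  (order 4).
h: a_k = 0, -48, 96, 128, 0, -4608/5, …
ICs: h(0) = 0, h′(0) = -48, h′′(0) = 192, h′′′(0) = 768.

f: a_k = 4, 0, -32, 0, 128/3, 0, …
g: a_k = 0, -12, 24, -64, 192, -3072/5, …
L₀ := L_f ⊗_s L_g (sym. prod.), ord ≤ 4.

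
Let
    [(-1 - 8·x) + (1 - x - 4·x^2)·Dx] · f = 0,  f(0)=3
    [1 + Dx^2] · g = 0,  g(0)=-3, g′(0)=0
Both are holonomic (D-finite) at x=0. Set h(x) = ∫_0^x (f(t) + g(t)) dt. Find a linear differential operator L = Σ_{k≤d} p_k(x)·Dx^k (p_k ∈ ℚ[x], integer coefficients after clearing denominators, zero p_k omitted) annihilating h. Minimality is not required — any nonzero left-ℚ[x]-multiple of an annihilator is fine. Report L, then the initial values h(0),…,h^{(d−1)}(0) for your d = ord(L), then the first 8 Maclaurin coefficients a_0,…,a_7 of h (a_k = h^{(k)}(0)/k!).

L = (55 + 486·x + 553·x^2 + 1488·x^3 + 80·x^4 + 128·x^5)·Dx + (-11 - 11·x - 23·x^2 + 169·x^3 + 348·x^4 + 48·x^5 + 64·x^6)·Dx^2 + (55 + 486·x + 553·x^2 + 1488·x^3 + 80·x^4 + 128·x^5)·Dx^3 + (-11 - 11·x - 23·x^2 + 169·x^3 + 348·x^4 + 48·x^5 + 64·x^6)·Dx^4  (order 4).
h: a_k = 0, 0, 3/2, 11/2, 27/4, 139/8, 65/2, 130321/1680, …
ICs: h(0) = 0, h′(0) = 0, h′′(0) = 3, h′′′(0) = 33.

f: a_k = 3, 3, 15, 27, 87, 195, 543, 1323, …
g: a_k = -3, 0, 3/2, 0, -1/8, 0, 1/240, 0, …
L₀ := lclm(L_f,L_g); ord L₀ ≤ 1+2.
Integrate: L := L₀·Dx.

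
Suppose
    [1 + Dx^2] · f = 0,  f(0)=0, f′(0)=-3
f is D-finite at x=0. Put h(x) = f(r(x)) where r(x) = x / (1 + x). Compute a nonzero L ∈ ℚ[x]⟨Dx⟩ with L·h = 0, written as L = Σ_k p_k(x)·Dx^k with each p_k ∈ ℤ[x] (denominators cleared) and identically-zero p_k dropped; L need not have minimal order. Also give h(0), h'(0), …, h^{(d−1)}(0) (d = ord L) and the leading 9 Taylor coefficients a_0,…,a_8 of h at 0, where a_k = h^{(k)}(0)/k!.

L = 1 + (2 + 6·x + 6·x^2 + 2·x^3)·Dx + (1 + 4·x + 6·x^2 + 4·x^3 + x^4)·Dx^2  (order 2).
h: a_k = 0, -3, 3, -5/2, 3/2, -1/40, -15/8, 6931/1680, -1591/240, …
ICs: h(0) = 0, h′(0) = -3.

f: a_k = 0, -3, 0, 1/2, 0, -1/40, 0, 1/1680, 0, …
f∘r: x↦r, Dx↦Dx/r' in L_f ⇒ L₀.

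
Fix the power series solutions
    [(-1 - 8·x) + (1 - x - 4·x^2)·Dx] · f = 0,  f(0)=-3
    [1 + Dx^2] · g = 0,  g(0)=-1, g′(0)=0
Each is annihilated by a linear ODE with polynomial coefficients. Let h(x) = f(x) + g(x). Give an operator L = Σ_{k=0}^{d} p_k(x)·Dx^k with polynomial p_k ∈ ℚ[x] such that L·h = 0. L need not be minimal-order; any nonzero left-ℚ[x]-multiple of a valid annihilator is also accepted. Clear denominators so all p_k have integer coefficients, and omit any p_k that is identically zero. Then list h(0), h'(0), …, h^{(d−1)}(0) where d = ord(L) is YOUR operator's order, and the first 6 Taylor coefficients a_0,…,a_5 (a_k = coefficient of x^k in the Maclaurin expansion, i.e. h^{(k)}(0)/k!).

L = (55 + 486·x + 553·x^2 + 1488·x^3 + 80·x^4 + 128·x^5) + (-11 - 11·x - 23·x^2 + 169·x^3 + 348·x^4 + 48·x^5 + 64·x^6)·Dx + (55 + 486·x + 553·x^2 + 1488·x^3 + 80·x^4 + 128·x^5)·Dx^2 + (-11 - 11·x - 23·x^2 + 169·x^3 + 348·x^4 + 48·x^5 + 64·x^6)·Dx^3  (order 3).
h: a_k = -4, -3, -29/2, -27, -2089/24, -195, …
ICs: h(0) = -4, h′(0) = -3, h′′(0) = -29.

f: a_k = -3, -3, -15, -27, -87, -195, …
g: a_k = -1, 0, 1/2, 0, -1/24, 0, …
L₀ := lclm(L_f,L_g); ord L₀ ≤ 1+2.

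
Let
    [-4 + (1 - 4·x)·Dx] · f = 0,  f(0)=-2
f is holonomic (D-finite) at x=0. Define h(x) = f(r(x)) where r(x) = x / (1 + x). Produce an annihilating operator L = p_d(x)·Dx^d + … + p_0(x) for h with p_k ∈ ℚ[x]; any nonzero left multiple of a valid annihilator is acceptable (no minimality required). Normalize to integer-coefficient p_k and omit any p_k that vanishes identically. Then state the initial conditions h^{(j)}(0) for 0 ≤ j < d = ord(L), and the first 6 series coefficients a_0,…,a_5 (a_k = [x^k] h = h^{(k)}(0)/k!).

f: a_k = -2, -8, -32, -128, -512, -2048, …
h₀=f(r): pull back L_f along r ⇒ L₀.
L = 4 + (-1 + 2·x + 3·x^2)·Dx  (order 1).
h: a_k = -2, -8, -24, -72, -216, -648, …
ICs: h(0) = -2.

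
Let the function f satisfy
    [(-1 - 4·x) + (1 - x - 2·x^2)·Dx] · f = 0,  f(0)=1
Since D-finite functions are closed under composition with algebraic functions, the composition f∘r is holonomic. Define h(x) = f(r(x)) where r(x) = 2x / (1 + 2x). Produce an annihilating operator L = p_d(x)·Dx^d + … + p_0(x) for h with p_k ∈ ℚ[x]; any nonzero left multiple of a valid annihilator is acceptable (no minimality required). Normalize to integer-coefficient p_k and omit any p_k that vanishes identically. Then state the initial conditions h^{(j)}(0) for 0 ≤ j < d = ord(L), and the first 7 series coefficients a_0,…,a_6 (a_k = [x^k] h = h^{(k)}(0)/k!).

L = (2 + 20·x) + (-1 - 4·x + 4·x^2 + 16·x^3)·Dx  (order 1).
h: a_k = 1, 2, 8, 0, 64, -128, 768, …
ICs: h(0) = 1.

f: a_k = 1, 1, 3, 5, 11, 21, 43, …
h₀=f(r): pull back L_f along r ⇒ L₀.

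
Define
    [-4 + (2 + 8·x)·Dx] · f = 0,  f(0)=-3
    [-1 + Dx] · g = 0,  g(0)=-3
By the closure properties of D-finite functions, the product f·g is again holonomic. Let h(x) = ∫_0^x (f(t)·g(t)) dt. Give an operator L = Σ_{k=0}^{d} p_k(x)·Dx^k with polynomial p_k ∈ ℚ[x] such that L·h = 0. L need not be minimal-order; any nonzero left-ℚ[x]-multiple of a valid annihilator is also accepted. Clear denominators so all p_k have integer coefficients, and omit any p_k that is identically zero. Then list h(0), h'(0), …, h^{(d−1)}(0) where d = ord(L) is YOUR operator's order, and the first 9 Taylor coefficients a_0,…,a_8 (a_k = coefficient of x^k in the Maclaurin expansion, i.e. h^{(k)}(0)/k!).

f: a_k = -3, -6, 6, -12, 30, -84, 252, -792, 2574, …
g: a_k = -3, -3, -3/2, -1/2, -1/8, -1/40, -1/240, -1/1680, -1/13440, …
L₀ := L_f ⊗_s L_g (sym. prod.), ord ≤ 1.
h=∫h₀ ⇒ L = L₀·Dx.
L = (-3 - 4·x)·Dx + (1 + 4·x)·Dx^2  (order 2).
h: a_k = 0, 9, 27/2, 3/2, 57/8, -477/40, 2371/80, -43487/560, 970131/4480, …
ICs: h(0) = 0, h′(0) = 9.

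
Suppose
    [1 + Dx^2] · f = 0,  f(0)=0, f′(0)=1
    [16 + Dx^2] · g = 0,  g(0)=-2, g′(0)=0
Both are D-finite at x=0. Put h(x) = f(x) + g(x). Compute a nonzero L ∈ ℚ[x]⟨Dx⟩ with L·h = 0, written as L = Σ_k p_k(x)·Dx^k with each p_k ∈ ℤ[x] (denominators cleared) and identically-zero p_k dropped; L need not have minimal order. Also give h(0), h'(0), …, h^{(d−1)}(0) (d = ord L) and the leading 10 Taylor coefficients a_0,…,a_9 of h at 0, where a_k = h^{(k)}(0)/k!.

f: a_k = 0, 1, 0, -1/6, 0, 1/120, 0, -1/5040, 0, 1/362880, …
g: a_k = -2, 0, 16, 0, -64/3, 0, 512/45, 0, -1024/315, 0, …
L₀ := lclm(L_f,L_g); ord L₀ ≤ 2+2.
L = 16 + 17·Dx^2 + Dx^4  (order 4).
h: a_k = -2, 1, 16, -1/6, -64/3, 1/120, 512/45, -1/5040, -1024/315, 1/362880, …
ICs: h(0) = -2, h′(0) = 1, h′′(0) = 32, h′′′(0) = -1.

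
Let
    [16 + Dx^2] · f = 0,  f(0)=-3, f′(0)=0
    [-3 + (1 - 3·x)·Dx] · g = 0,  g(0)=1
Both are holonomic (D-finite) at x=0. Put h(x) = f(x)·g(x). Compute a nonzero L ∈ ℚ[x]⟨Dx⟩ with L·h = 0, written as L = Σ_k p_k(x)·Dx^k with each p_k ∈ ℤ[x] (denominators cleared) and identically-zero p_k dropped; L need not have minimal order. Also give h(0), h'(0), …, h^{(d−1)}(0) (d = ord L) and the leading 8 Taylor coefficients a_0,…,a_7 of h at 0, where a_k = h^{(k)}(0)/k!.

L = (-16 + 48·x) + 6·Dx + (-1 + 3·x)·Dx^2  (order 2).
h: a_k = -3, -9, -3, -9, -59, -177, -7709/15, -7709/5, …
ICs: h(0) = -3, h′(0) = -9.

f: a_k = -3, 0, 24, 0, -32, 0, 256/15, 0, …
g: a_k = 1, 3, 9, 27, 81, 243, 729, 2187, …
Product ⇒ symmetric product L₀, ord ≤ 2.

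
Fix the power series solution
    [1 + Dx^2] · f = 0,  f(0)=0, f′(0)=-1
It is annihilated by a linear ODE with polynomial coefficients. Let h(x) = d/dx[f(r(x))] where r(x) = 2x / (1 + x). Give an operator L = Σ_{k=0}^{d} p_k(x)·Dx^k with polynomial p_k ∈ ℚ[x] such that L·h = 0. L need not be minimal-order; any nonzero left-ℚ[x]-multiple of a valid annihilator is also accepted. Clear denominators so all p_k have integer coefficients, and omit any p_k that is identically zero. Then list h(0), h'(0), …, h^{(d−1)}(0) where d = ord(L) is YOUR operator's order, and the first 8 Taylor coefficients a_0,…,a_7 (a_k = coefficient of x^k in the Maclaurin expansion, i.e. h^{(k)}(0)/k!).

L = (10 + 12·x + 6·x^2) + (6 + 18·x + 18·x^2 + 6·x^3)·Dx + (1 + 4·x + 6·x^2 + 4·x^3 + x^4)·Dx^2  (order 2).
h: a_k = -2, 4, -2, -8, 86/3, -60, 4418/45, -6064/45, …
ICs: h(0) = -2, h′(0) = 4.

f: a_k = 0, -1, 0, 1/6, 0, -1/120, 0, 1/5040, …
h₀=f(r): pull back L_f along r ⇒ L₀.
Differentiate: ansatz ord ≤ ord L₀ ⇒ L.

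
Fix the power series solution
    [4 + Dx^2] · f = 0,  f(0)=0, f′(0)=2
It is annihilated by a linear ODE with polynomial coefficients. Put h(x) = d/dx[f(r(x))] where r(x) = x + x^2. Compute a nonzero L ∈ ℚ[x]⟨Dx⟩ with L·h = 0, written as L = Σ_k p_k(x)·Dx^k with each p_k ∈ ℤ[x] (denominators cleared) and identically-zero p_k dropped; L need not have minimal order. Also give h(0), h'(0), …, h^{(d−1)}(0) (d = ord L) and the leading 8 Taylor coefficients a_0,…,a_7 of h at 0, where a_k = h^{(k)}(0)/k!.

f: a_k = 0, 2, 0, -4/3, 0, 4/15, 0, -8/315, …
h₀=f(r): pull back L_f along r ⇒ L₀.
h=h₀': d/dx-closure on L₀ ⇒ L.
L = (16 + 32·x + 96·x^2 + 128·x^3 + 64·x^4) + (-6 - 12·x)·Dx + (1 + 4·x + 4·x^2)·Dx^2  (order 2).
h: a_k = 2, 4, -4, -16, -56/3, 0, 832/45, 896/45, …
ICs: h(0) = 2, h′(0) = 4.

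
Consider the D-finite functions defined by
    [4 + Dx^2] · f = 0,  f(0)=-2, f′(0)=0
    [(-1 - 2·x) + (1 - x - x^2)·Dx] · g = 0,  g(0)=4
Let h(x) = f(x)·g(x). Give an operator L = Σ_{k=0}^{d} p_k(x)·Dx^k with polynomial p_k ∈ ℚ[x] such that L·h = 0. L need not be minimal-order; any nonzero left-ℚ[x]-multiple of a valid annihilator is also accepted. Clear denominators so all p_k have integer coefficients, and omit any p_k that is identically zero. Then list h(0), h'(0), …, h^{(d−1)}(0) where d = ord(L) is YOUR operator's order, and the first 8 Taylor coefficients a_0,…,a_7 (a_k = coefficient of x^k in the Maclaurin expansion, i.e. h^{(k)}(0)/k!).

L = (-2 + 4·x + 4·x^2) + (2 + 4·x)·Dx + (-1 + x + x^2)·Dx^2  (order 2).
h: a_k = -8, -8, 0, -8, -40/3, -64/3, -1528/45, -2488/45, …
ICs: h(0) = -8, h′(0) = -8.

f: a_k = -2, 0, 4, 0, -4/3, 0, 8/45, 0, …
g: a_k = 4, 4, 8, 12, 20, 32, 52, 84, …
L₀ := L_f ⊗_s L_g (sym. prod.), ord ≤ 2.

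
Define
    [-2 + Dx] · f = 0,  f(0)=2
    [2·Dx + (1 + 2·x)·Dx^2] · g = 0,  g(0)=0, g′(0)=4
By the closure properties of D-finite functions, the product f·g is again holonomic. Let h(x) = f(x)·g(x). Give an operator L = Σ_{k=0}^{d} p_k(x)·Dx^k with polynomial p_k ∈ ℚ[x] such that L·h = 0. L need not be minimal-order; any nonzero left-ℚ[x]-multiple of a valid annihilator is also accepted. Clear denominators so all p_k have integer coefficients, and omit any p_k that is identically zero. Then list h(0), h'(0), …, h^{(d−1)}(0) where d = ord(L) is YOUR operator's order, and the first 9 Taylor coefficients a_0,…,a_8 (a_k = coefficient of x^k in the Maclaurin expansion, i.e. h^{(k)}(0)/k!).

f: a_k = 2, 4, 4, 8/3, 4/3, 8/15, 8/45, 16/315, 4/315, …
g: a_k = 0, 4, -4, 16/3, -8, 64/5, -64/3, 256/7, -64, …
Sym-product of L_f,L_g gives L₀ (≤ ord 2).
L = 8·x + (-2 - 8·x)·Dx + (1 + 2·x)·Dx^2  (order 2).
h: a_k = 0, 8, 8, 32/3, 0, 48/5, -112/9, 1472/63, -1856/45, …
ICs: h(0) = 0, h′(0) = 8.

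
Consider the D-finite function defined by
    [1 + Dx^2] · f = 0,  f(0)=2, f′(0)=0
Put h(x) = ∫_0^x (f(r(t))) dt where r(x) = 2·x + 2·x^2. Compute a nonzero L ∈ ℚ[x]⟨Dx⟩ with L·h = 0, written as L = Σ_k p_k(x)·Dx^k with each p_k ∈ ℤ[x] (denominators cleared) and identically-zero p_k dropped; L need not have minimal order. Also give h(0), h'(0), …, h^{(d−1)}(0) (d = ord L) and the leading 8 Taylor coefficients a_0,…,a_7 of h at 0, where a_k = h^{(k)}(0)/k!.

L = (4 + 24·x + 48·x^2 + 32·x^3)·Dx - 2·Dx^2 + (1 + 2·x)·Dx^3  (order 3).
h: a_k = 0, 2, 0, -4/3, -2, -8/15, 8/9, 352/315, …
ICs: h(0) = 0, h′(0) = 2, h′′(0) = 0.

f: a_k = 2, 0, -1, 0, 1/12, 0, -1/360, 0, …
L₀ from L_f via x↦r, Dx↦r'^{-1}Dx.
h=∫h₀ ⇒ L = L₀·Dx.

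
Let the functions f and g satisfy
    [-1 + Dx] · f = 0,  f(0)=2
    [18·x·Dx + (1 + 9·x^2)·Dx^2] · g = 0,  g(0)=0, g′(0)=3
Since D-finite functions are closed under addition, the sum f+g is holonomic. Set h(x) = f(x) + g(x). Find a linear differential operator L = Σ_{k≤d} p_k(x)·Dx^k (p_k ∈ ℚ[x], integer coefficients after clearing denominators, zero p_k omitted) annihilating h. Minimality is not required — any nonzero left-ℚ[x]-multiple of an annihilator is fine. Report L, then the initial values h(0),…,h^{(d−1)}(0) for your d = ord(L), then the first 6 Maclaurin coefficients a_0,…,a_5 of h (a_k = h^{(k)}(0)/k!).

L = (18 - 18·x - 486·x^2 - 162·x^3)·Dx + (-19 + 468·x^2 - 81·x^4)·Dx^2 + (1 + 18·x + 18·x^2 + 162·x^3 + 81·x^4)·Dx^3  (order 3).
h: a_k = 2, 5, 1, -26/3, 1/12, 2917/60, …
ICs: h(0) = 2, h′(0) = 5, h′′(0) = 2.

f: a_k = 2, 2, 1, 1/3, 1/12, 1/60, …
g: a_k = 0, 3, 0, -9, 0, 243/5, …
f+g: L₀ = lclm(L_f,L_g), ord ≤ 1+2.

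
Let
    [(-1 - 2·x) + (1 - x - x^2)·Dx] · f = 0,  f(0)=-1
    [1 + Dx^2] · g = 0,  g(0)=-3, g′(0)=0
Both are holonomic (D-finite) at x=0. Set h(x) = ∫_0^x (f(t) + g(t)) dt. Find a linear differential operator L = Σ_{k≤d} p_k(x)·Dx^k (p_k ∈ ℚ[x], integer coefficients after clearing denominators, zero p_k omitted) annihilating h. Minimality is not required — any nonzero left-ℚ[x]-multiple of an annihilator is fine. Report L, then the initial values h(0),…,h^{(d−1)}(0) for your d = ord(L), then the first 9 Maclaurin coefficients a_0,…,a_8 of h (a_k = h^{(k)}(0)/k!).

L = (19 + 48·x + 31·x^2 + 24·x^3 + 5·x^4 + 2·x^5)·Dx + (-5 + x + 4·x^2 + 7·x^3 + 6·x^4 + 3·x^5 + x^6)·Dx^2 + (19 + 48·x + 31·x^2 + 24·x^3 + 5·x^4 + 2·x^5)·Dx^3 + (-5 + x + 4·x^2 + 7·x^3 + 6·x^4 + 3·x^5 + x^6)·Dx^4  (order 4).
h: a_k = 0, -4, -1/2, -1/6, -3/4, -41/40, -4/3, -3119/1680, -21/8, …
ICs: h(0) = 0, h′(0) = -4, h′′(0) = -1, h′′′(0) = -1.

f: a_k = -1, -1, -2, -3, -5, -8, -13, -21, -34, …
g: a_k = -3, 0, 3/2, 0, -1/8, 0, 1/240, 0, -1/13440, …
Weyl lclm of L_f,L_g ⇒ L₀ (ord ≤ 3).
h=∫₀ˣh₀: take L = L₀·Dx.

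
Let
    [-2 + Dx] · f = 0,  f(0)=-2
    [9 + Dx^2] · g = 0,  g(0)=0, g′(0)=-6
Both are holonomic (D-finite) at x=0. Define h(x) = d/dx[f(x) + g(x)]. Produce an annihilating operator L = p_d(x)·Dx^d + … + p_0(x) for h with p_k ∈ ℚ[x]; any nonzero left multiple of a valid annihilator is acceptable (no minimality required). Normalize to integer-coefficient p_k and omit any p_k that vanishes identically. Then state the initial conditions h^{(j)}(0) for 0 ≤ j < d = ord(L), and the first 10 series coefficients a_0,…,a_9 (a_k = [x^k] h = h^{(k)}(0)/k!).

L = 18 - 9·Dx + 2·Dx^2 - Dx^3  (order 3).
h: a_k = -10, -8, 19, -16/3, -275/12, -16/15, 2059/360, -32/315, -577/576, -16/2835, …
ICs: h(0) = -10, h′(0) = -8, h′′(0) = 38.

f: a_k = -2, -4, -4, -8/3, -4/3, -8/15, -8/45, -16/315, -4/315, -8/2835, …
g: a_k = 0, -6, 0, 9, 0, -81/20, 0, 243/280, 0, -243/2240, …
h₀=f+g: left-lcm gives L₀, ord ≤ 3.
h=h₀': d/dx-closure on L₀ ⇒ L.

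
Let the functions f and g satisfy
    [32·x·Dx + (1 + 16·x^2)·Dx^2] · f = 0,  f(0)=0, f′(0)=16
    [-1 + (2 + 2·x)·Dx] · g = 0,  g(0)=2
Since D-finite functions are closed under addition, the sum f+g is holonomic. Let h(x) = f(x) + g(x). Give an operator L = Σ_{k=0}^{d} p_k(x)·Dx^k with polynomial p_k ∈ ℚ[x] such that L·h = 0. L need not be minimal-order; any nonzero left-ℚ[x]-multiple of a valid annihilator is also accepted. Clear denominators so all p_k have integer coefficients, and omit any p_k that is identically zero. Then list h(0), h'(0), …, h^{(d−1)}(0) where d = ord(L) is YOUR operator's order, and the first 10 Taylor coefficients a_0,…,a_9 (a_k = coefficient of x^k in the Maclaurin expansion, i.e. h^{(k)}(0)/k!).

L = (-64 - 160·x + 3072·x^2 + 1536·x^3)·Dx + (-131 - 256·x + 5920·x^2 + 12288·x^3 + 5376·x^4)·Dx^2 + (-2 + 126·x + 192·x^2 + 2112·x^3 + 3584·x^4 + 1536·x^5)·Dx^3  (order 3).
h: a_k = 2, 17, -1/4, -2045/24, -5/64, 524323/640, -21/512, -67108633/7168, -429/16384, 34359744803/294912, …
ICs: h(0) = 2, h′(0) = 17, h′′(0) = -1/2.

f: a_k = 0, 16, 0, -256/3, 0, 4096/5, 0, -65536/7, 0, 1048576/9, …
g: a_k = 2, 1, -1/4, 1/8, -5/64, 7/128, -21/512, 33/1024, -429/16384, 715/32768, …
Weyl lclm of L_f,L_g ⇒ L₀ (ord ≤ 3).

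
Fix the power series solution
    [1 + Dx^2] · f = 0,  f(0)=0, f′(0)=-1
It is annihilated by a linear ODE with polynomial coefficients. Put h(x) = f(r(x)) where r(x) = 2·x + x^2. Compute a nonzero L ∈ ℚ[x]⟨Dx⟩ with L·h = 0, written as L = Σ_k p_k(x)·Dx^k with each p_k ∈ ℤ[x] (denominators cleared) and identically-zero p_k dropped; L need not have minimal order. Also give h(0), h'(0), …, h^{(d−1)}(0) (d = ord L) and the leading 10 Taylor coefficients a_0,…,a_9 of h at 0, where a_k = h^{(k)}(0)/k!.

L = (4 + 12·x + 12·x^2 + 4·x^3) - Dx + (1 + x)·Dx^2  (order 2).
h: a_k = 0, -2, -1, 4/3, 2, 11/15, -1/2, -202/315, -11/45, 551/11340, …
ICs: h(0) = 0, h′(0) = -2.

f: a_k = 0, -1, 0, 1/6, 0, -1/120, 0, 1/5040, 0, -1/362880, …
L₀ from L_f via x↦r, Dx↦r'^{-1}Dx.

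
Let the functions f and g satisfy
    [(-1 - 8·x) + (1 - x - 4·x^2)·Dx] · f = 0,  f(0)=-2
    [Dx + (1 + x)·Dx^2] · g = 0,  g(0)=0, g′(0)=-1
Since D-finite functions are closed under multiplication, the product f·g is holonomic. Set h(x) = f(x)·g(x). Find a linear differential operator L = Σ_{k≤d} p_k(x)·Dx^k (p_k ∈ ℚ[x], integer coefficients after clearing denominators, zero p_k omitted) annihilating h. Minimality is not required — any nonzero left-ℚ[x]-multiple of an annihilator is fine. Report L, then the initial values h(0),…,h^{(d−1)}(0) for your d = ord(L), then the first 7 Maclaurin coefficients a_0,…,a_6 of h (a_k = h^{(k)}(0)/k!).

f: a_k = -2, -2, -10, -18, -58, -130, -362, …
g: a_k = 0, -1, 1/2, -1/3, 1/4, -1/5, 1/6, …
Sym-product of L_f,L_g gives L₀ (≤ ord 2).
L = (9 + 16·x) + (1 + 19·x + 20·x^2)·Dx + (-1 + 5·x^2 + 4·x^3)·Dx^2  (order 2).
h: a_k = 0, 2, 1, 29/3, 79/6, 1567/30, 3137/30, …
ICs: h(0) = 0, h′(0) = 2.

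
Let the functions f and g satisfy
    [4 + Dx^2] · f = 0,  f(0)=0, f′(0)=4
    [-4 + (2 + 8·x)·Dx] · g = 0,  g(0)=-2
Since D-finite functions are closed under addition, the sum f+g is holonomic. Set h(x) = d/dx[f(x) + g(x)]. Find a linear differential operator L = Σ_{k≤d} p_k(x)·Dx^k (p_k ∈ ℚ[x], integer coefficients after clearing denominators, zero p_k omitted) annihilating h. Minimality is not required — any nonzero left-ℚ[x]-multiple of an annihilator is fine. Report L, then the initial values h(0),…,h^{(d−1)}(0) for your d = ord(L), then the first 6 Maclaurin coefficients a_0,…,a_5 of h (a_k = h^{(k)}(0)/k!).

f: a_k = 0, 4, 0, -8/3, 0, 8/15, …
g: a_k = -2, -4, 4, -8, 20, -56, …
Weyl lclm of L_f,L_g ⇒ L₀ (ord ≤ 3).
Differentiate: ansatz ord ≤ ord L₀ ⇒ L.
L = (-32 - 16·x - 32·x^2) + (-4 - 24·x - 48·x^2 - 64·x^3)·Dx + (-8 - 4·x - 8·x^2)·Dx^2 + (-1 - 6·x - 12·x^2 - 16·x^3)·Dx^3  (order 3).
h: a_k = 0, 8, -32, 80, -832/3, 1008, …
ICs: h(0) = 0, h′(0) = 8, h′′(0) = -64.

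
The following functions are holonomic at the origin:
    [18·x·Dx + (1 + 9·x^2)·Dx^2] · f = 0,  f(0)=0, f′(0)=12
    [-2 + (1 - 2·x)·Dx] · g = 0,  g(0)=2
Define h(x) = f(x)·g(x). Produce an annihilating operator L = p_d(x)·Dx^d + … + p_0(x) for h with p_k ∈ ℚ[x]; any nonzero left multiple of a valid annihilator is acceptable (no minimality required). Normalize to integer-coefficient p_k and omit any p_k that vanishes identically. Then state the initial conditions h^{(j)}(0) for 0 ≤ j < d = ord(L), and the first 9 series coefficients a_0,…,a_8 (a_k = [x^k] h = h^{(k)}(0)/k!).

L = 36·x + (4 - 18·x + 72·x^2)·Dx + (-1 + 2·x - 9·x^2 + 18·x^3)·Dx^2  (order 2).
h: a_k = 0, 24, 48, 24, 48, 2424/5, 4848/5, -19608/35, -39216/35, …
ICs: h(0) = 0, h′(0) = 24.

f: a_k = 0, 12, 0, -36, 0, 972/5, 0, -8748/7, 0, …
g: a_k = 2, 4, 8, 16, 32, 64, 128, 256, 512, …
f·g: L₀ = L_f ⊗_s L_g, ord ≤ 2·1.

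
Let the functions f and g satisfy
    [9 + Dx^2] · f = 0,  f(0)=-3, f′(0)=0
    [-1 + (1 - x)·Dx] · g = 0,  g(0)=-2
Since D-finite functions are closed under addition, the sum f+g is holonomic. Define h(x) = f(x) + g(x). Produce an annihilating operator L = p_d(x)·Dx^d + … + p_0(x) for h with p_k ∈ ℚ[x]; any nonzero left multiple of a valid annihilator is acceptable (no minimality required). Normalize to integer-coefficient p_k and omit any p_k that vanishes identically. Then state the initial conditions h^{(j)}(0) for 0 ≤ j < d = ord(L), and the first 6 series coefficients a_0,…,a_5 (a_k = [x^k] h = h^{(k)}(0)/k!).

L = (-135 + 162·x - 81·x^2) + (99 - 261·x + 243·x^2 - 81·x^3)·Dx + (-15 + 18·x - 9·x^2)·Dx^2 + (11 - 29·x + 27·x^2 - 9·x^3)·Dx^3  (order 3).
h: a_k = -5, -2, 23/2, -2, -97/8, -2, …
ICs: h(0) = -5, h′(0) = -2, h′′(0) = 23.

f: a_k = -3, 0, 27/2, 0, -81/8, 0, …
g: a_k = -2, -2, -2, -2, -2, -2, …
L₀ := lclm(L_f,L_g); ord L₀ ≤ 2+1.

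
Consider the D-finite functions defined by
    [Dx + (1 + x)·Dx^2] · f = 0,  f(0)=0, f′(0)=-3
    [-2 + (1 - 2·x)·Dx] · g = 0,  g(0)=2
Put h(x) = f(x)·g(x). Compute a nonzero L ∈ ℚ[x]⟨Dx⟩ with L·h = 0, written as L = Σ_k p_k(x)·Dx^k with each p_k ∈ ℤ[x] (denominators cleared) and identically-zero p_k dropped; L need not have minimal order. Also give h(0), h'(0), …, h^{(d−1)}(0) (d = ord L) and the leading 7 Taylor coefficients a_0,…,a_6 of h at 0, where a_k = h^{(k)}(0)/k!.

L = 2 + (3 + 6·x)·Dx + (-1 + x + 2·x^2)·Dx^2  (order 2).
h: a_k = 0, -6, -9, -20, -77/2, -391/5, -777/5, …
ICs: h(0) = 0, h′(0) = -6.

f: a_k = 0, -3, 3/2, -1, 3/4, -3/5, 1/2, …
g: a_k = 2, 4, 8, 16, 32, 64, 128, …
Product ⇒ symmetric product L₀, ord ≤ 2.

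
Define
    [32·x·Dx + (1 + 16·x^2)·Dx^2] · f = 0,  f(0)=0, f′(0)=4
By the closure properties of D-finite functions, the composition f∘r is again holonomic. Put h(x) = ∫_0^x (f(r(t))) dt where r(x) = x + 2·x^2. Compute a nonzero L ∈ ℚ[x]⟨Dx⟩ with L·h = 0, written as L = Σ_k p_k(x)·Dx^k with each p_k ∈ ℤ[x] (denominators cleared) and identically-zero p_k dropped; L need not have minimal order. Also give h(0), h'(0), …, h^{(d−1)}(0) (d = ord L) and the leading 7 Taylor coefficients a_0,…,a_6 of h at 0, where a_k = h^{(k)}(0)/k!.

L = (-4 + 32·x + 256·x^2 + 768·x^3 + 768·x^4)·Dx^2 + (1 + 4·x + 16·x^2 + 128·x^3 + 320·x^4 + 256·x^5)·Dx^3  (order 3).
h: a_k = 0, 0, 2, 8/3, -16/3, -128/5, -128/15, …
ICs: h(0) = 0, h′(0) = 0, h′′(0) = 4.

f: a_k = 0, 4, 0, -64/3, 0, 1024/5, 0, …
f∘r: x↦r, Dx↦Dx/r' in L_f ⇒ L₀.
Integrate: L := L₀·Dx.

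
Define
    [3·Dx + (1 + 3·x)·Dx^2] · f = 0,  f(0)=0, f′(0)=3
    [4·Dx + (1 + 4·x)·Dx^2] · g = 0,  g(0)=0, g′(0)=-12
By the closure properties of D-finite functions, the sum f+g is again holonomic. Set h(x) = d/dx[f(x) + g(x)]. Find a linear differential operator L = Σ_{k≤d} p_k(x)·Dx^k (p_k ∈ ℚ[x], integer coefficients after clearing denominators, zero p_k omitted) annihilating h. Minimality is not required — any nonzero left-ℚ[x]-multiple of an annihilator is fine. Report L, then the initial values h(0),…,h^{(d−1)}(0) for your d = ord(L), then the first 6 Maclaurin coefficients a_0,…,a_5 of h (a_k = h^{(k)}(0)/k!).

L = 24 + (14 + 48·x)·Dx + (1 + 7·x + 12·x^2)·Dx^2  (order 2).
h: a_k = -9, 39, -165, 687, -2829, 11559, …
ICs: h(0) = -9, h′(0) = 39.

f: a_k = 0, 3, -9/2, 9, -81/4, 243/5, …
g: a_k = 0, -12, 24, -64, 192, -3072/5, …
L₀ := lclm(L_f,L_g); ord L₀ ≤ 2+2.
h₀' ⇒ L via d/dx closure of L₀.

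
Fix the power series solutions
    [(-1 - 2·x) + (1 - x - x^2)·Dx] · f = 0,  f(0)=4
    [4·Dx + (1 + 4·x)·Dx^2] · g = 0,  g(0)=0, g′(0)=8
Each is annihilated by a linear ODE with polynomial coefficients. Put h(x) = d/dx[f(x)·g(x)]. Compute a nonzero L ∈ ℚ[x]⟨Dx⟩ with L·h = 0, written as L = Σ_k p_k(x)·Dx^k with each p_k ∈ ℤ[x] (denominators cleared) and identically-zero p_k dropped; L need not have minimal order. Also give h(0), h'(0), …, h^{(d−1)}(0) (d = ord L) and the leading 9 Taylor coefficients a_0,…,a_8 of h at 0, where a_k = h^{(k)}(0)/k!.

f: a_k = 4, 4, 8, 12, 20, 32, 52, 84, 136, …
g: a_k = 0, 8, -16, 128/3, -128, 2048/5, -4096/3, 32768/7, -16384, …
h₀=f·g: eliminate ⇒ L₀, order ≤ 1·2.
h₀' ⇒ L via d/dx closure of L₀.
L = (82 + 216·x + 288·x^2) + (-7 + 62·x + 264·x^2 + 224·x^3)·Dx + (-3 - 17·x - 9·x^2 + 52·x^3 + 32·x^4)·Dx^2  (order 2).
h: a_k = 32, -64, 512, -4480/3, 21536/3, -131968/5, 551648/5, -45505792/105, 12260096/7, …
ICs: h(0) = 32, h′(0) = -64.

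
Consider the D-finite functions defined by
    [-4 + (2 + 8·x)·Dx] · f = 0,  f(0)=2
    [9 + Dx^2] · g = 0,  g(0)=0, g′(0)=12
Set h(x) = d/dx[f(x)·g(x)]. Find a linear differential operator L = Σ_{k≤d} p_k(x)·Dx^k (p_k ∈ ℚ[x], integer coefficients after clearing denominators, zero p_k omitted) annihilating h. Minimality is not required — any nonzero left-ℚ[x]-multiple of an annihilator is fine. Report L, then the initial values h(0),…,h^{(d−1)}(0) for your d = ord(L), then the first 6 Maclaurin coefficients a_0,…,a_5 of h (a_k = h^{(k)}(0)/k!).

f: a_k = 2, 4, -4, 8, -20, 56, …
g: a_k = 0, 12, 0, -18, 0, 81/10, …
L₀ := L_f ⊗_s L_g (sym. prod.), ord ≤ 2.
h₀' ⇒ L via d/dx closure of L₀.
L = (131 + 1392·x + 4512·x^2 + 6912·x^3 + 6912·x^4) + (4 - 80·x - 576·x^2 - 768·x^3)·Dx + (7 + 80·x + 352·x^2 + 768·x^3 + 768·x^4)·Dx^2  (order 2).
h: a_k = 24, 96, -252, 96, -759, 16812/5, …
ICs: h(0) = 24, h′(0) = 96.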